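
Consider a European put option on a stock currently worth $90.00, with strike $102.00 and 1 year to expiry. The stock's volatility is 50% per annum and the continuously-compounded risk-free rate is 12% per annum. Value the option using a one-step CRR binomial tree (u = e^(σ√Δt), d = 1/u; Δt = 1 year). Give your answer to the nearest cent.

$21.03

CRR parameters: u = e^(σ√Δt) = e^(0.5·√1) = 1.6487, d = 1/u = 0.6065
Per-period rate: rΔt = 0.12·1 = 0.12, so R = e^0.12 = 1.1275
Risk-neutral probability p = (e^0.12 − 0.6065)/(1.6487 − 0.6065) = 0.5210/1.0422 = 0.4999
Terminal stock prices: S_u = 148.4, S_d = 54.59
Terminal payoffs (K − S): max(-46.38, 0) = 0, max(47.41, 0) = 47.41
Node 0 (S = 90): V_0 = e^(−0.12)·[0.4999·0.0000 + 0.5001·47.4122] = 21.0307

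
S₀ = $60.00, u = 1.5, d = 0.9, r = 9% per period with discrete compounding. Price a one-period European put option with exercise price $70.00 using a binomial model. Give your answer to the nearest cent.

$10.03

Risk-neutral probability p = (1 + 0.09 − 0.9)/(1.5 − 0.9) = 0.1900/0.6000 = 0.3167
Terminal stock prices: S_u = 90, S_d = 54
Terminal payoffs (K − S): max(-20, 0) = 0, max(16, 0) = 16
Node 0 (S = 60): V_0 = 1/1.09·[0.3167·0.0000 + 0.6833·16.0000] = 10.0306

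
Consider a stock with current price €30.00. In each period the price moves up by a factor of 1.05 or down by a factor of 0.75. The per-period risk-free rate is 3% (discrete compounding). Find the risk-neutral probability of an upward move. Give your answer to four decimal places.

Risk-neutral probability p = (1 + 0.03 − 0.75)/(1.05 − 0.75) = 0.2800/0.3000 = 0.9333

p = 0.9333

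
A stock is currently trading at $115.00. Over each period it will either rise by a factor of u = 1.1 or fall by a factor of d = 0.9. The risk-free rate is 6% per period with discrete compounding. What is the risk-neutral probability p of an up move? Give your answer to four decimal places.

Risk-neutral probability p = (1 + 0.06 − 0.9)/(1.1 − 0.9) = 0.1600/0.2000 = 0.8000

p = 0.8000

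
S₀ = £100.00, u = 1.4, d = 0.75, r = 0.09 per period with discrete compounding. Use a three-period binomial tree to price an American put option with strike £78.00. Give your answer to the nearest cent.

Risk-neutral probability p = (1 + 0.09 − 0.75)/(1.4 − 0.75) = 0.3400/0.6500 = 0.5231
Terminal stock prices: S_uuu = 274.4, S_uud = 147, S_udd = 78.75, S_ddd = 42.19
Terminal payoffs (K − S): max(-196.4, 0) = 0, max(-69, 0) = 0, max(-0.75, 0) = 0, max(35.81, 0) = 35.81
Node uu (S = 196): continuation = 1/1.09·[0.5231·0.0000 + 0.4769·0.0000] = 0.0000; exercise value = 0.0000 ≤ continuation, so V_uu = 0.0000
Node ud (S = 105): continuation = 1/1.09·[0.5231·0.0000 + 0.4769·0.0000] = 0.0000; exercise value = 0.0000 ≤ continuation, so V_ud = 0.0000
Node dd (S = 56.25): continuation = 1/1.09·[0.5231·0.0000 + 0.4769·35.8125] = 15.6695; exercise value = 21.7500 > continuation, so V_dd = 21.7500 (exercise)
Node u (S = 140): continuation = 1/1.09·[0.5231·0.0000 + 0.4769·0.0000] = 0.0000; exercise value = 0.0000 ≤ continuation, so V_u = 0.0000
Node d (S = 75): continuation = 1/1.09·[0.5231·0.0000 + 0.4769·21.7500] = 9.5166; exercise value = 3.0000 ≤ continuation, so V_d = 9.5166
Node 0 (S = 100): continuation = 1/1.09·[0.5231·0.0000 + 0.4769·9.5166] = 4.1639; exercise value = 0.0000 ≤ continuation, so V_0 = 4.1639

£4.16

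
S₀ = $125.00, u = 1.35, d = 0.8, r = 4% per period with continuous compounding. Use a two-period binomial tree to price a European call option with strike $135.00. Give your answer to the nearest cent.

$16.42

Risk-neutral probability p = (e^0.04 − 0.8)/(1.35 − 0.8) = 0.2408/0.5500 = 0.4378
Terminal stock prices: S_uu = 227.8, S_ud = 135, S_dd = 80
Terminal payoffs (S − K): max(92.81, 0) = 92.81, max(0, 0) = 0, max(-55, 0) = 0
Node u (S = 168.8): V_u = e^(−0.04)·[0.4378·92.8125 + 0.5622·0.0000] = 39.0434
Node d (S = 100): V_d = e^(−0.04)·[0.4378·0.0000 + 0.5622·0.0000] = 0.0000
Node 0 (S = 125): V_0 = e^(−0.04)·[0.4378·39.0434 + 0.5622·0.0000] = 16.4244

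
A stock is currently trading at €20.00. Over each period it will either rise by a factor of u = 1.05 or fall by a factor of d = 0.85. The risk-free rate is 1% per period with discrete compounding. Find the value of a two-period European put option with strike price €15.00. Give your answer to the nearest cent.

€0.02

Risk-neutral probability p = (1 + 0.01 − 0.85)/(1.05 − 0.85) = 0.1600/0.2000 = 0.8000
Terminal stock prices: S_uu = 22.05, S_ud = 17.85, S_dd = 14.45
Terminal payoffs (K − S): max(-7.05, 0) = 0, max(-2.85, 0) = 0, max(0.55, 0) = 0.55
Node u (S = 21): V_u = 1/1.01·[0.8000·0.0000 + 0.2000·0.0000] = 0.0000
Node d (S = 17): V_d = 1/1.01·[0.8000·0.0000 + 0.2000·0.5500] = 0.1089
Node 0 (S = 20): V_0 = 1/1.01·[0.8000·0.0000 + 0.2000·0.1089] = 0.0216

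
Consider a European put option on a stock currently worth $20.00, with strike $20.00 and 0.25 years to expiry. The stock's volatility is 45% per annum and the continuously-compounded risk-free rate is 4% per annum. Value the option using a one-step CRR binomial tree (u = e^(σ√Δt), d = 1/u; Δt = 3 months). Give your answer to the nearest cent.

CRR parameters: u = e^(σ√Δt) = e^(0.45·√0.25) = 1.2523, d = 1/u = 0.7985
Per-period rate: rΔt = 0.04·0.25 = 0.01, so R = e^0.01 = 1.0101
Risk-neutral probability p = (e^0.01 − 0.7985)/(1.2523 − 0.7985) = 0.2115/0.4538 = 0.4661
Terminal stock prices: S_u = 25.05, S_d = 15.97
Terminal payoffs (K − S): max(-5.046, 0) = 0, max(4.03, 0) = 4.03
Node 0 (S = 20): V_0 = e^(−0.01)·[0.4661·0.0000 + 0.5339·4.0297] = 2.1299

$2.13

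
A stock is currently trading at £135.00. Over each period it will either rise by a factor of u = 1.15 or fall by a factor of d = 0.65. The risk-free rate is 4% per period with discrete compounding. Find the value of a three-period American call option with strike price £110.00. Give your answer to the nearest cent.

£42.37

Risk-neutral probability p = (1 + 0.04 − 0.65)/(1.15 − 0.65) = 0.3900/0.5000 = 0.7800
Terminal stock prices: S_uuu = 205.3, S_uud = 116, S_udd = 65.59, S_ddd = 37.07
Terminal payoffs (S − K): max(95.32, 0) = 95.32, max(6.049, 0) = 6.049, max(-44.41, 0) = 0, max(-72.93, 0) = 0
Node uu (S = 178.5): continuation = 1/1.04·[0.7800·95.3181 + 0.2200·6.0494] = 72.7683; exercise value = 68.5375 ≤ continuation, so V_uu = 72.7683
Node ud (S = 100.9): continuation = 1/1.04·[0.7800·6.0494 + 0.2200·0.0000] = 4.5370; exercise value = 0.0000 ≤ continuation, so V_ud = 4.5370
Node dd (S = 57.04): continuation = 1/1.04·[0.7800·0.0000 + 0.2200·0.0000] = 0.0000; exercise value = 0.0000 ≤ continuation, so V_dd = 0.0000
Node u (S = 155.2): continuation = 1/1.04·[0.7800·72.7683 + 0.2200·4.5370] = 55.5360; exercise value = 45.2500 ≤ continuation, so V_u = 55.5360
Node d (S = 87.75): continuation = 1/1.04·[0.7800·4.5370 + 0.2200·0.0000] = 3.4028; exercise value = 0.0000 ≤ continuation, so V_d = 3.4028
Node 0 (S = 135): continuation = 1/1.04·[0.7800·55.5360 + 0.2200·3.4028] = 42.3718; exercise value = 25.0000 ≤ continuation, so V_0 = 42.3718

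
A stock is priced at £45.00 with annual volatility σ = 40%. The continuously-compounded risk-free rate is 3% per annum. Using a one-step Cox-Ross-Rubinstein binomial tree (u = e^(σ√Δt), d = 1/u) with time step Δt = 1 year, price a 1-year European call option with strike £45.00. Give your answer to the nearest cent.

CRR parameters: u = e^(σ√Δt) = e^(0.4·√1) = 1.4918, d = 1/u = 0.6703
Per-period rate: rΔt = 0.03·1 = 0.03, so R = e^0.03 = 1.0305
Risk-neutral probability p = (e^0.03 − 0.6703)/(1.4918 − 0.6703) = 0.3601/0.8215 = 0.4384
Terminal stock prices: S_u = 67.13, S_d = 30.16
Terminal payoffs (S − K): max(22.13, 0) = 22.13, max(-14.84, 0) = 0
Node 0 (S = 45): V_0 = e^(−0.03)·[0.4384·22.1321 + 0.5616·0.0000] = 9.4156

£9.42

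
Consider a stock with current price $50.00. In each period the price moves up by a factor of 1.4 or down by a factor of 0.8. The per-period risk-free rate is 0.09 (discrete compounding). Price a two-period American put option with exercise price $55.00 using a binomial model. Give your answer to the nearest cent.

$7.11

Risk-neutral probability p = (1 + 0.09 − 0.8)/(1.4 − 0.8) = 0.2900/0.6000 = 0.4833
Terminal stock prices: S_uu = 98, S_ud = 56, S_dd = 32
Terminal payoffs (K − S): max(-43, 0) = 0, max(-1, 0) = 0, max(23, 0) = 23
Node u (S = 70): continuation = 1/1.09·[0.4833·0.0000 + 0.5167·0.0000] = 0.0000; exercise value = 0.0000 ≤ continuation, so V_u = 0.0000
Node d (S = 40): continuation = 1/1.09·[0.4833·0.0000 + 0.5167·23.0000] = 10.9021; exercise value = 15.0000 > continuation, so V_d = 15.0000 (exercise)
Node 0 (S = 50): continuation = 1/1.09·[0.4833·0.0000 + 0.5167·15.0000] = 7.1101; exercise value = 5.0000 ≤ continuation, so V_0 = 7.1101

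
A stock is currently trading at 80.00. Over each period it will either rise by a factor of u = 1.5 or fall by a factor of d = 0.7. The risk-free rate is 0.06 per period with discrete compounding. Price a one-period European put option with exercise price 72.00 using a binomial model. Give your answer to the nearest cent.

Risk-neutral probability p = (1 + 0.06 − 0.7)/(1.5 − 0.7) = 0.3600/0.8000 = 0.4500
Terminal stock prices: S_u = 120, S_d = 56
Terminal payoffs (K − S): max(-48, 0) = 0, max(16, 0) = 16
Node 0 (S = 80): V_0 = 1/1.06·[0.4500·0.0000 + 0.5500·16.0000] = 8.3019

8.30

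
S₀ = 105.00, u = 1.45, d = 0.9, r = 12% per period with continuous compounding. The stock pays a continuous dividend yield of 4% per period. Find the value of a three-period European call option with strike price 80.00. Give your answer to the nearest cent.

38.03

Per-period risk-free factor R = e^0.12 = 1.1275; dividend-adjusted growth = e^(0.12−0.04) = 1.0833.
Risk-neutral probability p = (1.0833 − 0.9)/(1.45 − 0.9) = 0.1833/0.5500 = 0.3332
Terminal stock prices: S_uuu = 320.1, S_uud = 198.7, S_udd = 123.3, S_ddd = 76.55
Terminal payoffs (S − K): max(240.1, 0) = 240.1, max(118.7, 0) = 118.7, max(43.32, 0) = 43.32, max(-3.455, 0) = 0
Node uu (S = 220.8): V_uu = e^(−0.12)·[0.3332·240.1056 + 0.6668·118.6863] = 141.1526
Node ud (S = 137): V_ud = e^(−0.12)·[0.3332·118.6863 + 0.6668·43.3225] = 60.6985
Node dd (S = 85.05): V_dd = e^(−0.12)·[0.3332·43.3225 + 0.6668·0.0000] = 12.8046
Node u (S = 152.2): V_u = e^(−0.12)·[0.3332·141.1526 + 0.6668·60.6985] = 77.6142
Node d (S = 94.5): V_d = e^(−0.12)·[0.3332·60.6985 + 0.6668·12.8046] = 25.5125
Node 0 (S = 105): V_0 = e^(−0.12)·[0.3332·77.6142 + 0.6668·25.5125] = 38.0270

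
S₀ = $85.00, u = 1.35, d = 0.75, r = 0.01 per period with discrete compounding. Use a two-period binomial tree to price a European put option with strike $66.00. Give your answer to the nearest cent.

$5.73

Risk-neutral probability p = (1 + 0.01 − 0.75)/(1.35 − 0.75) = 0.2600/0.6000 = 0.4333
Terminal stock prices: S_uu = 154.9, S_ud = 86.06, S_dd = 47.81
Terminal payoffs (K − S): max(-88.91, 0) = 0, max(-20.06, 0) = 0, max(18.19, 0) = 18.19
Node u (S = 114.8): V_u = 1/1.01·[0.4333·0.0000 + 0.5667·0.0000] = 0.0000
Node d (S = 63.75): V_d = 1/1.01·[0.4333·0.0000 + 0.5667·18.1875] = 10.2042
Node 0 (S = 85): V_0 = 1/1.01·[0.4333·0.0000 + 0.5667·10.2042] = 5.7251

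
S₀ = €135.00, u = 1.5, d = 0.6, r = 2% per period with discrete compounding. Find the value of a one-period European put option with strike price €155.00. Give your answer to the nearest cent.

Risk-neutral probability p = (1 + 0.02 − 0.6)/(1.5 − 0.6) = 0.4200/0.9000 = 0.4667
Terminal stock prices: S_u = 202.5, S_d = 81
Terminal payoffs (K − S): max(-47.5, 0) = 0, max(74, 0) = 74
Node 0 (S = 135): V_0 = 1/1.02·[0.4667·0.0000 + 0.5333·74.0000] = 38.6928

€38.69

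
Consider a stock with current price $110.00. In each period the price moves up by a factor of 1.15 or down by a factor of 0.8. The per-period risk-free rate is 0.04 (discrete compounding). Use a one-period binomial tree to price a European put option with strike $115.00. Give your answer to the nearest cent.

$8.16

Risk-neutral probability p = (1 + 0.04 − 0.8)/(1.15 − 0.8) = 0.2400/0.3500 = 0.6857
Terminal stock prices: S_u = 126.5, S_d = 88
Terminal payoffs (K − S): max(-11.5, 0) = 0, max(27, 0) = 27
Node 0 (S = 110): V_0 = 1/1.04·[0.6857·0.0000 + 0.3143·27.0000] = 8.1593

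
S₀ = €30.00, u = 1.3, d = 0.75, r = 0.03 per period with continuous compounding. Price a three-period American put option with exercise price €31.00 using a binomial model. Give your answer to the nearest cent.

€5.22

Risk-neutral probability p = (e^0.03 − 0.75)/(1.3 − 0.75) = 0.2805/0.5500 = 0.5099
Terminal stock prices: S_uuu = 65.91, S_uud = 38.03, S_udd = 21.94, S_ddd = 12.66
Terminal payoffs (K − S): max(-34.91, 0) = 0, max(-7.025, 0) = 0, max(9.062, 0) = 9.062, max(18.34, 0) = 18.34
Node uu (S = 50.7): continuation = e^(−0.03)·[0.5099·0.0000 + 0.4901·0.0000] = 0.0000; exercise value = 0.0000 ≤ continuation, so V_uu = 0.0000
Node ud (S = 29.25): continuation = e^(−0.03)·[0.5099·0.0000 + 0.4901·9.0625] = 4.3101; exercise value = 1.7500 ≤ continuation, so V_ud = 4.3101
Node dd (S = 16.88): continuation = e^(−0.03)·[0.5099·9.0625 + 0.4901·18.3438] = 13.2088; exercise value = 14.1250 > continuation, so V_dd = 14.1250 (exercise)
Node u (S = 39): continuation = e^(−0.03)·[0.5099·0.0000 + 0.4901·4.3101] = 2.0499; exercise value = 0.0000 ≤ continuation, so V_u = 2.0499
Node d (S = 22.5): continuation = e^(−0.03)·[0.5099·4.3101 + 0.4901·14.1250] = 8.8507; exercise value = 8.5000 ≤ continuation, so V_d = 8.8507
Node 0 (S = 30): continuation = e^(−0.03)·[0.5099·2.0499 + 0.4901·8.8507] = 5.2237; exercise value = 1.0000 ≤ continuation, so V_0 = 5.2237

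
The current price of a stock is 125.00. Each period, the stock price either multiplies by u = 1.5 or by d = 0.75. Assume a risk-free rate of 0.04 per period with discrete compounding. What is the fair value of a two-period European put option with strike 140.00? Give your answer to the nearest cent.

Risk-neutral probability p = (1 + 0.04 − 0.75)/(1.5 − 0.75) = 0.2900/0.7500 = 0.3867
Terminal stock prices: S_uu = 281.2, S_ud = 140.6, S_dd = 70.31
Terminal payoffs (K − S): max(-141.2, 0) = 0, max(-0.625, 0) = 0, max(69.69, 0) = 69.69
Node u (S = 187.5): V_u = 1/1.04·[0.3867·0.0000 + 0.6133·0.0000] = 0.0000
Node d (S = 93.75): V_d = 1/1.04·[0.3867·0.0000 + 0.6133·69.6875] = 41.0978
Node 0 (S = 125): V_0 = 1/1.04·[0.3867·0.0000 + 0.6133·41.0978] = 24.2371

24.24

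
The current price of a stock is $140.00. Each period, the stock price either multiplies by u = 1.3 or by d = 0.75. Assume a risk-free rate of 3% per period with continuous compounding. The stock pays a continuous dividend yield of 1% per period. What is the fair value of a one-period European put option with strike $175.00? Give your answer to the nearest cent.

Per-period risk-free factor R = e^0.03 = 1.0305; dividend-adjusted growth = e^(0.03−0.01) = 1.0202.
Risk-neutral probability p = (1.0202 − 0.75)/(1.3 − 0.75) = 0.2702/0.5500 = 0.4913
Terminal stock prices: S_u = 182, S_d = 105
Terminal payoffs (K − S): max(-7, 0) = 0, max(70, 0) = 70
Node 0 (S = 140): V_0 = e^(−0.03)·[0.4913·0.0000 + 0.5087·70.0000] = 34.5583

$34.56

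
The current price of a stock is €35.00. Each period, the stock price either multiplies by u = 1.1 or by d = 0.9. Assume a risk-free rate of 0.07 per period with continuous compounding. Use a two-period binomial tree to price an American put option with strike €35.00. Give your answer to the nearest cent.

€0.48

Risk-neutral probability p = (e^0.07 − 0.9)/(1.1 − 0.9) = 0.1725/0.2000 = 0.8625
Terminal stock prices: S_uu = 42.35, S_ud = 34.65, S_dd = 28.35
Terminal payoffs (K − S): max(-7.35, 0) = 0, max(0.35, 0) = 0.35, max(6.65, 0) = 6.65
Node u (S = 38.5): continuation = e^(−0.07)·[0.8625·0.0000 + 0.1375·0.3500] = 0.0449; exercise value = 0.0000 ≤ continuation, so V_u = 0.0449
Node d (S = 31.5): continuation = e^(−0.07)·[0.8625·0.3500 + 0.1375·6.6500] = 1.1338; exercise value = 3.5000 > continuation, so V_d = 3.5000 (exercise)
Node 0 (S = 35): continuation = e^(−0.07)·[0.8625·0.0449 + 0.1375·3.5000] = 0.4847; exercise value = 0.0000 ≤ continuation, so V_0 = 0.4847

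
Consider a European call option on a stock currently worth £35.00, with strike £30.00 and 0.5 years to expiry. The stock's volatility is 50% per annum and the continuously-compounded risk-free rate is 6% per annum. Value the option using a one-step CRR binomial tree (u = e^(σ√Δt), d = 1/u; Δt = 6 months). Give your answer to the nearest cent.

£8.76

CRR parameters: u = e^(σ√Δt) = e^(0.5·√0.5) = 1.4241, d = 1/u = 0.7022
Per-period rate: rΔt = 0.06·0.5 = 0.03, so R = e^0.03 = 1.0305
Risk-neutral probability p = (e^0.03 − 0.7022)/(1.4241 − 0.7022) = 0.3283/0.7219 = 0.4547
Terminal stock prices: S_u = 49.84, S_d = 24.58
Terminal payoffs (S − K): max(19.84, 0) = 19.84, max(-5.423, 0) = 0
Node 0 (S = 35): V_0 = e^(−0.03)·[0.4547·19.8442 + 0.5453·0.0000] = 8.7566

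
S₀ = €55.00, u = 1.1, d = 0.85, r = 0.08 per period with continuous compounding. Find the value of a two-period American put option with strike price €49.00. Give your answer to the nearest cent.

€0.14

Risk-neutral probability p = (e^0.08 − 0.85)/(1.1 − 0.85) = 0.2333/0.2500 = 0.9331
Terminal stock prices: S_uu = 66.55, S_ud = 51.43, S_dd = 39.74
Terminal payoffs (K − S): max(-17.55, 0) = 0, max(-2.425, 0) = 0, max(9.263, 0) = 9.263
Node u (S = 60.5): continuation = e^(−0.08)·[0.9331·0.0000 + 0.0669·0.0000] = 0.0000; exercise value = 0.0000 ≤ continuation, so V_u = 0.0000
Node d (S = 46.75): continuation = e^(−0.08)·[0.9331·0.0000 + 0.0669·9.2625] = 0.5716; exercise value = 2.2500 > continuation, so V_d = 2.2500 (exercise)
Node 0 (S = 55): continuation = e^(−0.08)·[0.9331·0.0000 + 0.0669·2.2500] = 0.1389; exercise value = 0.0000 ≤ continuation, so V_0 = 0.1389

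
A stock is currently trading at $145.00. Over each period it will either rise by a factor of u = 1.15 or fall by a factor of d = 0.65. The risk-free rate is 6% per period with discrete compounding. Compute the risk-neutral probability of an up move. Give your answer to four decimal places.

p = 0.8200

Risk-neutral probability p = (1 + 0.06 − 0.65)/(1.15 − 0.65) = 0.4100/0.5000 = 0.8200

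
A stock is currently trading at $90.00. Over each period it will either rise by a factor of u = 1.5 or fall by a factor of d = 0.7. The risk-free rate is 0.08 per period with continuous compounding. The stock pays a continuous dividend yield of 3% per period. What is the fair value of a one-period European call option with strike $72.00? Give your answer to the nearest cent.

Per-period risk-free factor R = e^0.08 = 1.0833; dividend-adjusted growth = e^(0.08−0.03) = 1.0513.
Risk-neutral probability p = (1.0513 − 0.7)/(1.5 − 0.7) = 0.3513/0.8000 = 0.4391
Terminal stock prices: S_u = 135, S_d = 63
Terminal payoffs (S − K): max(63, 0) = 63, max(-9, 0) = 0
Node 0 (S = 90): V_0 = e^(−0.08)·[0.4391·63.0000 + 0.5609·0.0000] = 25.5358

$25.54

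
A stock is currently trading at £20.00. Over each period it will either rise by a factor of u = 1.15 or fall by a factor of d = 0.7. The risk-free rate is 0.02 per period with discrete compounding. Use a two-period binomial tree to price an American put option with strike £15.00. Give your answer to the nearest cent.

Risk-neutral probability p = (1 + 0.02 − 0.7)/(1.15 − 0.7) = 0.3200/0.4500 = 0.7111
Terminal stock prices: S_uu = 26.45, S_ud = 16.1, S_dd = 9.8
Terminal payoffs (K − S): max(-11.45, 0) = 0, max(-1.1, 0) = 0, max(5.2, 0) = 5.2
Node u (S = 23): continuation = 1/1.02·[0.7111·0.0000 + 0.2889·0.0000] = 0.0000; exercise value = 0.0000 ≤ continuation, so V_u = 0.0000
Node d (S = 14): continuation = 1/1.02·[0.7111·0.0000 + 0.2889·5.2000] = 1.4728; exercise value = 1.0000 ≤ continuation, so V_d = 1.4728
Node 0 (S = 20): continuation = 1/1.02·[0.7111·0.0000 + 0.2889·1.4728] = 0.4171; exercise value = 0.0000 ≤ continuation, so V_0 = 0.4171

£0.42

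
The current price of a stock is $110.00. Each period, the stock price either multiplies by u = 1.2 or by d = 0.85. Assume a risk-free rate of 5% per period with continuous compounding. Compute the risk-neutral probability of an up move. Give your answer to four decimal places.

p = 0.5751

Risk-neutral probability p = (e^0.05 − 0.85)/(1.2 − 0.85) = 0.2013/0.3500 = 0.5751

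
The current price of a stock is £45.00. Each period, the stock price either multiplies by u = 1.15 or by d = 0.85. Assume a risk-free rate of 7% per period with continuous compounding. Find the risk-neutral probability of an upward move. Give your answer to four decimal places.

p = 0.7417

Risk-neutral probability p = (e^0.07 − 0.85)/(1.15 − 0.85) = 0.2225/0.3000 = 0.7417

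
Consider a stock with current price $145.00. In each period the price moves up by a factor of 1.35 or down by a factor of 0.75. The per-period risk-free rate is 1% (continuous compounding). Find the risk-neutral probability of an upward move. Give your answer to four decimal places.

Risk-neutral probability p = (e^0.01 − 0.75)/(1.35 − 0.75) = 0.2601/0.6000 = 0.4334

p = 0.4334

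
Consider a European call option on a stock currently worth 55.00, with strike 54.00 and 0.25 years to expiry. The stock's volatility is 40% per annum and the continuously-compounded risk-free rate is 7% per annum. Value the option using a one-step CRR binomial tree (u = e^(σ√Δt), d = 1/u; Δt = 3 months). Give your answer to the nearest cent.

CRR parameters: u = e^(σ√Δt) = e^(0.4·√0.25) = 1.2214, d = 1/u = 0.8187
Per-period rate: rΔt = 0.07·0.25 = 0.0175, so R = e^0.0175 = 1.0177
Risk-neutral probability p = (e^0.0175 − 0.8187)/(1.2214 − 0.8187) = 0.1989/0.4027 = 0.4940
Terminal stock prices: S_u = 67.18, S_d = 45.03
Terminal payoffs (S − K): max(13.18, 0) = 13.18, max(-8.97, 0) = 0
Node 0 (S = 55): V_0 = e^(−0.0175)·[0.4940·13.1772 + 0.5060·0.0000] = 6.3967

6.40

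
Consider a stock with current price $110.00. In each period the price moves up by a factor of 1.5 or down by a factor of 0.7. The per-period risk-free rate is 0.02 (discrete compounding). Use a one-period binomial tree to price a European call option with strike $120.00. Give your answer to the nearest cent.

Risk-neutral probability p = (1 + 0.02 − 0.7)/(1.5 − 0.7) = 0.3200/0.8000 = 0.4000
Terminal stock prices: S_u = 165, S_d = 77
Terminal payoffs (S − K): max(45, 0) = 45, max(-43, 0) = 0
Node 0 (S = 110): V_0 = 1/1.02·[0.4000·45.0000 + 0.6000·0.0000] = 17.6471

$17.65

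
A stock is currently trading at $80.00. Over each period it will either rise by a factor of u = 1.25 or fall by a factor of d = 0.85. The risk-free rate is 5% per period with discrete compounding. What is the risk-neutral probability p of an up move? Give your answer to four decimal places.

Risk-neutral probability p = (1 + 0.05 − 0.85)/(1.25 − 0.85) = 0.2000/0.4000 = 0.5000

p = 0.5000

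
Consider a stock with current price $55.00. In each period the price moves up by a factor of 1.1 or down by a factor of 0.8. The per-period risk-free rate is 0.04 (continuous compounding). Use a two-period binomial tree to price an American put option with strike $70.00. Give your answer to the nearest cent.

$15.00

Risk-neutral probability p = (e^0.04 − 0.8)/(1.1 − 0.8) = 0.2408/0.3000 = 0.8027
Terminal stock prices: S_uu = 66.55, S_ud = 48.4, S_dd = 35.2
Terminal payoffs (K − S): max(3.45, 0) = 3.45, max(21.6, 0) = 21.6, max(34.8, 0) = 34.8
Node u (S = 60.5): continuation = e^(−0.04)·[0.8027·3.4500 + 0.1973·21.6000] = 6.7553; exercise value = 9.5000 > continuation, so V_u = 9.5000 (exercise)
Node d (S = 44): continuation = e^(−0.04)·[0.8027·21.6000 + 0.1973·34.8000] = 23.2553; exercise value = 26.0000 > continuation, so V_d = 26.0000 (exercise)
Node 0 (S = 55): continuation = e^(−0.04)·[0.8027·9.5000 + 0.1973·26.0000] = 12.2553; exercise value = 15.0000 > continuation, so V_0 = 15.0000 (exercise)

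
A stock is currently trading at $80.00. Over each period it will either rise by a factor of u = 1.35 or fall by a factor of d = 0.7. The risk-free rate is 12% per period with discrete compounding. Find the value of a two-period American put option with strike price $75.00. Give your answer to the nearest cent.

$6.00

Risk-neutral probability p = (1 + 0.12 − 0.7)/(1.35 − 0.7) = 0.4200/0.6500 = 0.6462
Terminal stock prices: S_uu = 145.8, S_ud = 75.6, S_dd = 39.2
Terminal payoffs (K − S): max(-70.8, 0) = 0, max(-0.6, 0) = 0, max(35.8, 0) = 35.8
Node u (S = 108): continuation = 1/1.12·[0.6462·0.0000 + 0.3538·0.0000] = 0.0000; exercise value = 0.0000 ≤ continuation, so V_u = 0.0000
Node d (S = 56): continuation = 1/1.12·[0.6462·0.0000 + 0.3538·35.8000] = 11.3104; exercise value = 19.0000 > continuation, so V_d = 19.0000 (exercise)
Node 0 (S = 80): continuation = 1/1.12·[0.6462·0.0000 + 0.3538·19.0000] = 6.0027; exercise value = 0.0000 ≤ continuation, so V_0 = 6.0027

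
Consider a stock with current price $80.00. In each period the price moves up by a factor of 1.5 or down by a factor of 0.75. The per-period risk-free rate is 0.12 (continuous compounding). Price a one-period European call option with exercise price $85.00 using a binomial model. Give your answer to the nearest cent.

$15.62

Risk-neutral probability p = (e^0.12 − 0.75)/(1.5 − 0.75) = 0.3775/0.7500 = 0.5033
Terminal stock prices: S_u = 120, S_d = 60
Terminal payoffs (S − K): max(35, 0) = 35, max(-25, 0) = 0
Node 0 (S = 80): V_0 = e^(−0.12)·[0.5033·35.0000 + 0.4967·0.0000] = 15.6245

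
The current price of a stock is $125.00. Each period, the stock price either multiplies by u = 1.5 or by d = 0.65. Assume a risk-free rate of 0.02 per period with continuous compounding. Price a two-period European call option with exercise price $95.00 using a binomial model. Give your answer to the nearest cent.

$46.64

Risk-neutral probability p = (e^0.02 − 0.65)/(1.5 − 0.65) = 0.3702/0.8500 = 0.4355
Terminal stock prices: S_uu = 281.2, S_ud = 121.9, S_dd = 52.81
Terminal payoffs (S − K): max(186.2, 0) = 186.2, max(26.88, 0) = 26.88, max(-42.19, 0) = 0
Node u (S = 187.5): V_u = e^(−0.02)·[0.4355·186.2500 + 0.5645·26.8750] = 94.3811
Node d (S = 81.25): V_d = e^(−0.02)·[0.4355·26.8750 + 0.5645·0.0000] = 11.4731
Node 0 (S = 125): V_0 = e^(−0.02)·[0.4355·94.3811 + 0.5645·11.4731] = 46.6399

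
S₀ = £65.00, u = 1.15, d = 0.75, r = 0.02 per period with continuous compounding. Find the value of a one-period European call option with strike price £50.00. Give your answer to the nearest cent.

Risk-neutral probability p = (e^0.02 − 0.75)/(1.15 − 0.75) = 0.2702/0.4000 = 0.6755
Terminal stock prices: S_u = 74.75, S_d = 48.75
Terminal payoffs (S − K): max(24.75, 0) = 24.75, max(-1.25, 0) = 0
Node 0 (S = 65): V_0 = e^(−0.02)·[0.6755·24.7500 + 0.3245·0.0000] = 16.3877

£16.39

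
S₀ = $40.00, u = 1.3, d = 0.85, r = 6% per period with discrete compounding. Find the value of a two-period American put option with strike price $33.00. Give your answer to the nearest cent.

Risk-neutral probability p = (1 + 0.06 − 0.85)/(1.3 − 0.85) = 0.2100/0.4500 = 0.4667
Terminal stock prices: S_uu = 67.6, S_ud = 44.2, S_dd = 28.9
Terminal payoffs (K − S): max(-34.6, 0) = 0, max(-11.2, 0) = 0, max(4.1, 0) = 4.1
Node u (S = 52): continuation = 1/1.06·[0.4667·0.0000 + 0.5333·0.0000] = 0.0000; exercise value = 0.0000 ≤ continuation, so V_u = 0.0000
Node d (S = 34): continuation = 1/1.06·[0.4667·0.0000 + 0.5333·4.1000] = 2.0629; exercise value = 0.0000 ≤ continuation, so V_d = 2.0629
Node 0 (S = 40): continuation = 1/1.06·[0.4667·0.0000 + 0.5333·2.0629] = 1.0379; exercise value = 0.0000 ≤ continuation, so V_0 = 1.0379

$1.04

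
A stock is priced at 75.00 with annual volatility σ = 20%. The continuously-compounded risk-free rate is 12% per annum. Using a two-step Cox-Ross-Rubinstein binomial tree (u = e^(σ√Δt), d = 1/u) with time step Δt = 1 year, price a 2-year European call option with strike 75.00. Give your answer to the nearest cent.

17.06

CRR parameters: u = e^(σ√Δt) = e^(0.2·√1) = 1.2214, d = 1/u = 0.8187
Per-period rate: rΔt = 0.12·1 = 0.12, so R = e^0.12 = 1.1275
Risk-neutral probability p = (e^0.12 − 0.8187)/(1.2214 − 0.8187) = 0.3088/0.4027 = 0.7668
Terminal stock prices: S_uu = 111.9, S_ud = 75, S_dd = 50.27
Terminal payoffs (S − K): max(36.89, 0) = 36.89, max(0, 0) = 0, max(-24.73, 0) = 0
Node u (S = 91.61): V_u = e^(−0.12)·[0.7668·36.8869 + 0.2332·0.0000] = 25.0862
Node d (S = 61.4): V_d = e^(−0.12)·[0.7668·0.0000 + 0.2332·0.0000] = 0.0000
Node 0 (S = 75): V_0 = e^(−0.12)·[0.7668·25.0862 + 0.2332·0.0000] = 17.0607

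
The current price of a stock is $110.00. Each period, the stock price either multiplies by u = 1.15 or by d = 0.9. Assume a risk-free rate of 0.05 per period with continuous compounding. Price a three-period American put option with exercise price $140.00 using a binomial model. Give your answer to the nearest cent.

Risk-neutral probability p = (e^0.05 − 0.9)/(1.15 − 0.9) = 0.1513/0.2500 = 0.6051
Terminal stock prices: S_uuu = 167.3, S_uud = 130.9, S_udd = 102.5, S_ddd = 80.19
Terminal payoffs (K − S): max(-27.3, 0) = 0, max(9.073, 0) = 9.073, max(37.54, 0) = 37.54, max(59.81, 0) = 59.81
Node uu (S = 145.5): continuation = e^(−0.05)·[0.6051·0.0000 + 0.3949·9.0725] = 3.4081; exercise value = 0.0000 ≤ continuation, so V_uu = 3.4081
Node ud (S = 113.8): continuation = e^(−0.05)·[0.6051·9.0725 + 0.3949·37.5350] = 19.3221; exercise value = 26.1500 > continuation, so V_ud = 26.1500 (exercise)
Node dd (S = 89.1): continuation = e^(−0.05)·[0.6051·37.5350 + 0.3949·59.8100] = 44.0721; exercise value = 50.9000 > continuation, so V_dd = 50.9000 (exercise)
Node u (S = 126.5): continuation = e^(−0.05)·[0.6051·3.4081 + 0.3949·26.1500] = 11.7850; exercise value = 13.5000 > continuation, so V_u = 13.5000 (exercise)
Node d (S = 99): continuation = e^(−0.05)·[0.6051·26.1500 + 0.3949·50.9000] = 34.1721; exercise value = 41.0000 > continuation, so V_d = 41.0000 (exercise)
Node 0 (S = 110): continuation = e^(−0.05)·[0.6051·13.5000 + 0.3949·41.0000] = 23.1721; exercise value = 30.0000 > continuation, so V_0 = 30.0000 (exercise)

$30.00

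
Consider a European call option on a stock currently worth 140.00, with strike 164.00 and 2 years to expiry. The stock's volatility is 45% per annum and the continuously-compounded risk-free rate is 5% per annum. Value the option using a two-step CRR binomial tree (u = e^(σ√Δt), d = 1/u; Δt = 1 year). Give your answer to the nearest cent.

32.23

CRR parameters: u = e^(σ√Δt) = e^(0.45·√1) = 1.5683, d = 1/u = 0.6376
Per-period rate: rΔt = 0.05·1 = 0.05, so R = e^0.05 = 1.0513
Risk-neutral probability p = (e^0.05 − 0.6376)/(1.5683 − 0.6376) = 0.4136/0.9307 = 0.4445
Terminal stock prices: S_uu = 344.3, S_ud = 140, S_dd = 56.92
Terminal payoffs (S − K): max(180.3, 0) = 180.3, max(-24, 0) = 0, max(-107.1, 0) = 0
Node u (S = 219.6): V_u = e^(−0.05)·[0.4445·180.3444 + 0.5555·0.0000] = 76.2450
Node d (S = 89.27): V_d = e^(−0.05)·[0.4445·0.0000 + 0.5555·0.0000] = 0.0000
Node 0 (S = 140): V_0 = e^(−0.05)·[0.4445·76.2450 + 0.5555·0.0000] = 32.2344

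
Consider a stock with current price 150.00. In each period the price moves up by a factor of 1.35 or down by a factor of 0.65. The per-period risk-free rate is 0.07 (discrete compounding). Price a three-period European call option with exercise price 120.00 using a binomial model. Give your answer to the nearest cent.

Risk-neutral probability p = (1 + 0.07 − 0.65)/(1.35 − 0.65) = 0.4200/0.7000 = 0.6000
Terminal stock prices: S_uuu = 369.1, S_uud = 177.7, S_udd = 85.56, S_ddd = 41.19
Terminal payoffs (S − K): max(249.1, 0) = 249.1, max(57.69, 0) = 57.69, max(-34.44, 0) = 0, max(-78.81, 0) = 0
Node uu (S = 273.4): V_uu = 1/1.07·[0.6000·249.0563 + 0.4000·57.6938] = 161.2255
Node ud (S = 131.6): V_ud = 1/1.07·[0.6000·57.6938 + 0.4000·0.0000] = 32.3516
Node dd (S = 63.38): V_dd = 1/1.07·[0.6000·0.0000 + 0.4000·0.0000] = 0.0000
Node u (S = 202.5): V_u = 1/1.07·[0.6000·161.2255 + 0.4000·32.3516] = 102.5009
Node d (S = 97.5): V_d = 1/1.07·[0.6000·32.3516 + 0.4000·0.0000] = 18.1411
Node 0 (S = 150): V_0 = 1/1.07·[0.6000·102.5009 + 0.4000·18.1411] = 64.2588

64.26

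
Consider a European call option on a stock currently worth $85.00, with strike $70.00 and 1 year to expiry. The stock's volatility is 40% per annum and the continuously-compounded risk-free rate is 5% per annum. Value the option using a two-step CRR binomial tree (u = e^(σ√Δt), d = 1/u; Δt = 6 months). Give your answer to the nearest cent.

CRR parameters: u = e^(σ√Δt) = e^(0.4·√0.5) = 1.3269, d = 1/u = 0.7536
Per-period rate: rΔt = 0.05·0.5 = 0.025, so R = e^0.025 = 1.0253
Risk-neutral probability p = (e^0.025 − 0.7536)/(1.3269 − 0.7536) = 0.2717/0.5733 = 0.4739
Terminal stock prices: S_uu = 149.7, S_ud = 85, S_dd = 48.28
Terminal payoffs (S − K): max(79.66, 0) = 79.66, max(15, 0) = 15, max(-21.72, 0) = 0
Node u (S = 112.8): V_u = e^(−0.025)·[0.4739·79.6556 + 0.5261·15.0000] = 44.5145
Node d (S = 64.06): V_d = e^(−0.025)·[0.4739·15.0000 + 0.5261·0.0000] = 6.9332
Node 0 (S = 85): V_0 = e^(−0.025)·[0.4739·44.5145 + 0.5261·6.9332] = 24.1327

$24.13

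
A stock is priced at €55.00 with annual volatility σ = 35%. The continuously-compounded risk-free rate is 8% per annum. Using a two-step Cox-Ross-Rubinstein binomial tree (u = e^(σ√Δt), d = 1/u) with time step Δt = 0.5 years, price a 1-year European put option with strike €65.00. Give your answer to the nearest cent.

CRR parameters: u = e^(σ√Δt) = e^(0.35·√0.5) = 1.2808, d = 1/u = 0.7808
Per-period rate: rΔt = 0.08·0.5 = 0.04, so R = e^0.04 = 1.0408
Risk-neutral probability p = (e^0.04 − 0.7808)/(1.2808 − 0.7808) = 0.2601/0.5000 = 0.5201
Terminal stock prices: S_uu = 90.23, S_ud = 55, S_dd = 33.53
Terminal payoffs (K − S): max(-25.23, 0) = 0, max(10, 0) = 10, max(31.47, 0) = 31.47
Node u (S = 70.44): V_u = e^(−0.04)·[0.5201·0.0000 + 0.4799·10.0000] = 4.6112
Node d (S = 42.94): V_d = e^(−0.04)·[0.5201·10.0000 + 0.4799·31.4728] = 19.5095
Node 0 (S = 55): V_0 = e^(−0.04)·[0.5201·4.6112 + 0.4799·19.5095] = 11.3004

€11.30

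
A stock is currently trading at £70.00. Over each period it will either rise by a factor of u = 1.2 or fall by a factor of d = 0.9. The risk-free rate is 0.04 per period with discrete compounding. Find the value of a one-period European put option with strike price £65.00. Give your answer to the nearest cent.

£1.03

Risk-neutral probability p = (1 + 0.04 − 0.9)/(1.2 − 0.9) = 0.1400/0.3000 = 0.4667
Terminal stock prices: S_u = 84, S_d = 63
Terminal payoffs (K − S): max(-19, 0) = 0, max(2, 0) = 2
Node 0 (S = 70): V_0 = 1/1.04·[0.4667·0.0000 + 0.5333·2.0000] = 1.0256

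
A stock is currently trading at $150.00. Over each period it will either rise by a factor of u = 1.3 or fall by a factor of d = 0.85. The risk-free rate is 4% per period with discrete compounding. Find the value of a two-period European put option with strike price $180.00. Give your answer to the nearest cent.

Risk-neutral probability p = (1 + 0.04 − 0.85)/(1.3 − 0.85) = 0.1900/0.4500 = 0.4222
Terminal stock prices: S_uu = 253.5, S_ud = 165.8, S_dd = 108.4
Terminal payoffs (K − S): max(-73.5, 0) = 0, max(14.25, 0) = 14.25, max(71.63, 0) = 71.63
Node u (S = 195): V_u = 1/1.04·[0.4222·0.0000 + 0.5778·14.2500] = 7.9167
Node d (S = 127.5): V_d = 1/1.04·[0.4222·14.2500 + 0.5778·71.6250] = 45.5769
Node 0 (S = 150): V_0 = 1/1.04·[0.4222·7.9167 + 0.5778·45.5769] = 28.5345

$28.53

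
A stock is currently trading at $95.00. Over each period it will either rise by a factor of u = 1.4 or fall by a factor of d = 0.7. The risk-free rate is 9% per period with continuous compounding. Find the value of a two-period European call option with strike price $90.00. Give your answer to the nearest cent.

$26.75

Risk-neutral probability p = (e^0.09 − 0.7)/(1.4 − 0.7) = 0.3942/0.7000 = 0.5631
Terminal stock prices: S_uu = 186.2, S_ud = 93.1, S_dd = 46.55
Terminal payoffs (S − K): max(96.2, 0) = 96.2, max(3.1, 0) = 3.1, max(-43.45, 0) = 0
Node u (S = 133): V_u = e^(−0.09)·[0.5631·96.2000 + 0.4369·3.1000] = 50.7462
Node d (S = 66.5): V_d = e^(−0.09)·[0.5631·3.1000 + 0.4369·0.0000] = 1.5954
Node 0 (S = 95): V_0 = e^(−0.09)·[0.5631·50.7462 + 0.4369·1.5954] = 26.7531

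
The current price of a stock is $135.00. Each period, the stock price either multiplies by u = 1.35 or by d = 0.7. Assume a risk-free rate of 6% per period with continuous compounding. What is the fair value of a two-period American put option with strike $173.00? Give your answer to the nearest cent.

Risk-neutral probability p = (e^0.06 − 0.7)/(1.35 − 0.7) = 0.3618/0.6500 = 0.5567
Terminal stock prices: S_uu = 246, S_ud = 127.6, S_dd = 66.15
Terminal payoffs (K − S): max(-73.04, 0) = 0, max(45.43, 0) = 45.43, max(106.9, 0) = 106.9
Node u (S = 182.2): continuation = e^(−0.06)·[0.5567·0.0000 + 0.4433·45.4250] = 18.9654; exercise value = 0.0000 ≤ continuation, so V_u = 18.9654
Node d (S = 94.5): continuation = e^(−0.06)·[0.5567·45.4250 + 0.4433·106.8500] = 68.4253; exercise value = 78.5000 > continuation, so V_d = 78.5000 (exercise)
Node 0 (S = 135): continuation = e^(−0.06)·[0.5567·18.9654 + 0.4433·78.5000] = 42.7173; exercise value = 38.0000 ≤ continuation, so V_0 = 42.7173

$42.72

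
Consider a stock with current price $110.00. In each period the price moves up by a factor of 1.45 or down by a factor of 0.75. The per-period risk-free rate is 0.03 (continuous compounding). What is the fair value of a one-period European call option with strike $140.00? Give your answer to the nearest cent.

Risk-neutral probability p = (e^0.03 − 0.75)/(1.45 − 0.75) = 0.2805/0.7000 = 0.4006
Terminal stock prices: S_u = 159.5, S_d = 82.5
Terminal payoffs (S − K): max(19.5, 0) = 19.5, max(-57.5, 0) = 0
Node 0 (S = 110): V_0 = e^(−0.03)·[0.4006·19.5000 + 0.5994·0.0000] = 7.5818

$7.58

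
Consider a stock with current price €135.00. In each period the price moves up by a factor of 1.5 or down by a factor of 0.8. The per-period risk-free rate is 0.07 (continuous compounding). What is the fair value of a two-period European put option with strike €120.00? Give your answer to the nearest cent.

Risk-neutral probability p = (e^0.07 − 0.8)/(1.5 − 0.8) = 0.2725/0.7000 = 0.3893
Terminal stock prices: S_uu = 303.8, S_ud = 162, S_dd = 86.4
Terminal payoffs (K − S): max(-183.8, 0) = 0, max(-42, 0) = 0, max(33.6, 0) = 33.6
Node u (S = 202.5): V_u = e^(−0.07)·[0.3893·0.0000 + 0.6107·0.0000] = 0.0000
Node d (S = 108): V_d = e^(−0.07)·[0.3893·0.0000 + 0.6107·33.6000] = 19.1324
Node 0 (S = 135): V_0 = e^(−0.07)·[0.3893·0.0000 + 0.6107·19.1324] = 10.8943

€10.89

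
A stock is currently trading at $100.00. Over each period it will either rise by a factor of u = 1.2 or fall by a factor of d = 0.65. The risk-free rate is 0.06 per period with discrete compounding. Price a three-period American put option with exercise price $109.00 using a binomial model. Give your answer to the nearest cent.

$17.63

Risk-neutral probability p = (1 + 0.06 − 0.65)/(1.2 − 0.65) = 0.4100/0.5500 = 0.7455
Terminal stock prices: S_uuu = 172.8, S_uud = 93.6, S_udd = 50.7, S_ddd = 27.46
Terminal payoffs (K − S): max(-63.8, 0) = 0, max(15.4, 0) = 15.4, max(58.3, 0) = 58.3, max(81.54, 0) = 81.54
Node uu (S = 144): continuation = 1/1.06·[0.7455·0.0000 + 0.2545·15.4000] = 3.6981; exercise value = 0.0000 ≤ continuation, so V_uu = 3.6981
Node ud (S = 78): continuation = 1/1.06·[0.7455·15.4000 + 0.2545·58.3000] = 24.8302; exercise value = 31.0000 > continuation, so V_ud = 31.0000 (exercise)
Node dd (S = 42.25): continuation = 1/1.06·[0.7455·58.3000 + 0.2545·81.5375] = 60.5802; exercise value = 66.7500 > continuation, so V_dd = 66.7500 (exercise)
Node u (S = 120): continuation = 1/1.06·[0.7455·3.6981 + 0.2545·31.0000] = 10.0450; exercise value = 0.0000 ≤ continuation, so V_u = 10.0450
Node d (S = 65): continuation = 1/1.06·[0.7455·31.0000 + 0.2545·66.7500] = 37.8302; exercise value = 44.0000 > continuation, so V_d = 44.0000 (exercise)
Node 0 (S = 100): continuation = 1/1.06·[0.7455·10.0450 + 0.2545·44.0000] = 17.6303; exercise value = 9.0000 ≤ continuation, so V_0 = 17.6303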